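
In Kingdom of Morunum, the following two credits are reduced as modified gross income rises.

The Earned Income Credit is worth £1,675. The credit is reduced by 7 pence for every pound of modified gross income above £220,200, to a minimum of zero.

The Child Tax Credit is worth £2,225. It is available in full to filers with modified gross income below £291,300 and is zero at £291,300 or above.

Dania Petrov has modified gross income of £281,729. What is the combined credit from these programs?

Earned Income Credit: 7% of the £61,529 excess over £220,200 is £4,307.03 ≥ base, so the credit is £0.
Child Tax Credit: £281,729 is below the £291,300 cutoff, so the full £2,225 applies.
Total: £0 + £2,225 = £2,225.

£2,225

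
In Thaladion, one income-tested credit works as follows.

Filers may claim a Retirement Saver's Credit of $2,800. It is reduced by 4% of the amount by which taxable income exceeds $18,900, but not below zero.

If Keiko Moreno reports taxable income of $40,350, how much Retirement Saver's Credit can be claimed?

$1,942

Retirement Saver's Credit: 4% of the $21,450 excess over $18,900 is $858; credit = $2,800 − $858 = $1,942.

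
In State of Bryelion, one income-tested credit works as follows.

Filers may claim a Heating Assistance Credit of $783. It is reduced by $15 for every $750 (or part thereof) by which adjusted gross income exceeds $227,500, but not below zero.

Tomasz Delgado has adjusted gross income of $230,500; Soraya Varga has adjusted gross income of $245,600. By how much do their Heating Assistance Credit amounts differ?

$315

Tomasz ($230,500): Heating Assistance Credit: income exceeds $227,500 by $3,000, which is 4 full-or-partial $750 increments; reduction = 4 × $15 = $60, leaving $723.
Soraya ($245,600): Heating Assistance Credit: income exceeds $227,500 by $18,100, which is 25 full-or-partial $750 increments; reduction = 25 × $15 = $375, leaving $408.
Difference: |$723 − $408| = $315.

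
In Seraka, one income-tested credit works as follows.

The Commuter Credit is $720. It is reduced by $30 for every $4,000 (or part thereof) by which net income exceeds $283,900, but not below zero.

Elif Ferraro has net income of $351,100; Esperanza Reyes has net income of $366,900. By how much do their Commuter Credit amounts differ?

Elif ($351,100): Commuter Credit: income exceeds $283,900 by $67,200, which is 17 full-or-partial $4,000 increments; reduction = 17 × $30 = $510, leaving $210.
Esperanza ($366,900): Commuter Credit: income exceeds $283,900 by $83,000, which is 21 full-or-partial $4,000 increments; reduction = 21 × $30 = $630, leaving $90.
Difference: |$210 − $90| = $120.

$120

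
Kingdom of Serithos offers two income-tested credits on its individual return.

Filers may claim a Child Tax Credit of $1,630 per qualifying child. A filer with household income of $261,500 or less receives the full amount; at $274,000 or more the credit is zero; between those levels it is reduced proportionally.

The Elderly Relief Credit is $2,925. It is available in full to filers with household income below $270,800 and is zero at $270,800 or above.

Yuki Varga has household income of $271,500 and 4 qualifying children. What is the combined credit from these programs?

Child Tax Credit: base = 4 × $1,630 = $6,520. $271,500 is $10,000 into a $12,500 phase-out range, leaving 2,500/12,500 of the credit: $6,520 × 2,500/12,500 = $1,304.
Elderly Relief Credit: $271,500 meets or exceeds the $270,800 cutoff, so the credit is $0.
Total: $1,304 + $0 = $1,304.

$1,304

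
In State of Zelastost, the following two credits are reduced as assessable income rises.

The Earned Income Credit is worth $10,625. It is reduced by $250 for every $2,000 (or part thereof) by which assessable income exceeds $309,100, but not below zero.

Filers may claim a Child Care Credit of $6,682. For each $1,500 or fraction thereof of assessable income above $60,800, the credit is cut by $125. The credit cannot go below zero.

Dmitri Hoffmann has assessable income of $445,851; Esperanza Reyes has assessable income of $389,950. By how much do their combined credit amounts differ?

Dmitri ($445,851): Earned Income Credit: income exceeds $309,100 by $136,751 → 69 increments × $250 = $17,250 ≥ base, so the credit is $0. Child Care Credit: income exceeds $60,800 by $385,051 → 257 increments × $125 = $32,125 ≥ base, so the credit is $0. total $0 + $0 = $0
Esperanza ($389,950): Earned Income Credit: income exceeds $309,100 by $80,850, which is 41 full-or-partial $2,000 increments; reduction = 41 × $250 = $10,250, leaving $375. Child Care Credit: income exceeds $60,800 by $329,150 → 220 increments × $125 = $27,500 ≥ base, so the credit is $0. total $375 + $0 = $375
Difference: |$0 − $375| = $375.

$375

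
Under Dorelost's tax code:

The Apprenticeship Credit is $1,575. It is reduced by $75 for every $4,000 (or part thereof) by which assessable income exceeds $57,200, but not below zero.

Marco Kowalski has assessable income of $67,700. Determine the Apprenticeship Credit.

Apprenticeship Credit: income exceeds $57,200 by $10,500, which is 3 full-or-partial $4,000 increments; reduction = 3 × $75 = $225, leaving $1,350.

$1,350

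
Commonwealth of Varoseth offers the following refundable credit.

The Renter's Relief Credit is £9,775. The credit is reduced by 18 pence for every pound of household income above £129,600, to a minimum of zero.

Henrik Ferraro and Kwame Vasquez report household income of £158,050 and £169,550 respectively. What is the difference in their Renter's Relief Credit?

£2,070

Henrik (£158,050): Renter's Relief Credit: 18% of the £28,450 excess over £129,600 is £5,121; credit = £9,775 − £5,121 = £4,654.
Kwame (£169,550): Renter's Relief Credit: 18% of the £39,950 excess over £129,600 is £7,191; credit = £9,775 − £7,191 = £2,584.
Difference: |£4,654 − £2,584| = £2,070.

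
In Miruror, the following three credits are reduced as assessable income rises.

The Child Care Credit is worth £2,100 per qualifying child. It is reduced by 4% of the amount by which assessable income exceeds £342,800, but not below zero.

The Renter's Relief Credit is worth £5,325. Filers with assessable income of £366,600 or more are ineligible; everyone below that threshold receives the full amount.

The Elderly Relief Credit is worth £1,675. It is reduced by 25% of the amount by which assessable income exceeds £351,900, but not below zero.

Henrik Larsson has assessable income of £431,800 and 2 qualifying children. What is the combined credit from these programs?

£640

Child Care Credit: base = 2 × £2,100 = £4,200. 4% of the £89,000 excess over £342,800 is £3,560; credit = £4,200 − £3,560 = £640.
Renter's Relief Credit: £431,800 meets or exceeds the £366,600 cutoff, so the credit is £0.
Elderly Relief Credit: 25% of the £79,900 excess over £351,900 is £19,975 ≥ base, so the credit is £0.
Total: £640 + £0 + £0 = £640.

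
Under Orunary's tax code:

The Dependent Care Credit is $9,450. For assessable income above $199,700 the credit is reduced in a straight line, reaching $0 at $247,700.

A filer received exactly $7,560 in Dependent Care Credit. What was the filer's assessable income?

$209,300

$7,560 is 7,560/9,450 of the full $9,450, so 1,890/9,450 of the $48,000 range has been used: income = $199,700 + $48,000 × 1,890/9,450 = $209,300.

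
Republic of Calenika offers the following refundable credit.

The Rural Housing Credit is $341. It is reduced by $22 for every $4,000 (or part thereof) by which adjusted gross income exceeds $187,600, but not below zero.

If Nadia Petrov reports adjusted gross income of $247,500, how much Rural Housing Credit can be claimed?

$11

Rural Housing Credit: income exceeds $187,600 by $59,900, which is 15 full-or-partial $4,000 increments; reduction = 15 × $22 = $330, leaving $11.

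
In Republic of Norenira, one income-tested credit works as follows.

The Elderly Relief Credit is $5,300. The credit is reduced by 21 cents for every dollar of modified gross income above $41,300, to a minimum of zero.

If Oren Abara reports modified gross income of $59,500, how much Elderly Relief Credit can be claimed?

Elderly Relief Credit: 21% of the $18,200 excess over $41,300 is $3,822; credit = $5,300 − $3,822 = $1,478.

$1,478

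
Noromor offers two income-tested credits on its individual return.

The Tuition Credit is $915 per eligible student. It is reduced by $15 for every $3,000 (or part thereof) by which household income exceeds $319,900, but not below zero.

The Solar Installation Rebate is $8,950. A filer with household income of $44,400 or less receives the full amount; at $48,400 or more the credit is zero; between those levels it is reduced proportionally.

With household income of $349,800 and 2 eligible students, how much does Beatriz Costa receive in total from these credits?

$1,680

Tuition Credit: base = 2 × $915 = $1,830. income exceeds $319,900 by $29,900, which is 10 full-or-partial $3,000 increments; reduction = 10 × $15 = $150, leaving $1,680.
Solar Installation Rebate: $349,800 is at or above $48,400, so the credit is $0.
Total: $1,680 + $0 = $1,680.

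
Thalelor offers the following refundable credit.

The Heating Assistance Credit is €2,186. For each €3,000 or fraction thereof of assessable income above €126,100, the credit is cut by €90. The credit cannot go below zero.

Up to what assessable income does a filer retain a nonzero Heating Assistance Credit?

€198,100

After 24 increments the reduction is 24 × €90 = €2,160, leaving €26; one more increment wipes it out. Increment 24 ends at excess 24 × €3,000 = €72,000, so the highest qualifying income is €126,100 + €72,000 = €198,100.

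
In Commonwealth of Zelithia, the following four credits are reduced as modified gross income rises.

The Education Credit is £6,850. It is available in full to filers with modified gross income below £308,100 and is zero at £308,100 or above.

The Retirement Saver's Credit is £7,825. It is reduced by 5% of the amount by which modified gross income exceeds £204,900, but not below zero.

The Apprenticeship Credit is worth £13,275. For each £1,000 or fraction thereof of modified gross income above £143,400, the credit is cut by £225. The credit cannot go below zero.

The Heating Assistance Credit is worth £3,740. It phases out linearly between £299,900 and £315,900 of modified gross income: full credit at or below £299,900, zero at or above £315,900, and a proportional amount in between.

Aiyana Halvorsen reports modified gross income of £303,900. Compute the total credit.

Education Credit: £303,900 is below the £308,100 cutoff, so the full £6,850 applies.
Retirement Saver's Credit: 5% of the £99,000 excess over £204,900 is £4,950; credit = £7,825 − £4,950 = £2,875.
Apprenticeship Credit: income exceeds £143,400 by £160,500 → 161 increments × £225 = £36,225 ≥ base, so the credit is £0.
Heating Assistance Credit: £303,900 is £4,000 into a £16,000 phase-out range, leaving 12,000/16,000 of the credit: £3,740 × 12,000/16,000 = £2,805.
Total: £6,850 + £2,875 + £0 + £2,805 = £12,530.

£12,530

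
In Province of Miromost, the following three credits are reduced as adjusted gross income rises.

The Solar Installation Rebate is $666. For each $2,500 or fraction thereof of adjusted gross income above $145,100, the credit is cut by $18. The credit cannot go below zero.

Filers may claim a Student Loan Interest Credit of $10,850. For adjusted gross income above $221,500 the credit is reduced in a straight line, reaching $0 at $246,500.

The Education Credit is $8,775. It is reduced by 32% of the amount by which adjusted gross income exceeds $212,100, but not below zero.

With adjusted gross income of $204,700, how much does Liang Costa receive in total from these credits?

$19,859

Solar Installation Rebate: income exceeds $145,100 by $59,600, which is 24 full-or-partial $2,500 increments; reduction = 24 × $18 = $432, leaving $234.
Student Loan Interest Credit: $204,700 is at or below the $221,500 threshold, so the full $10,850 applies.
Education Credit: $204,700 is at or below the $212,100 threshold, so the full $8,775 applies.
Total: $234 + $10,850 + $8,775 = $19,859.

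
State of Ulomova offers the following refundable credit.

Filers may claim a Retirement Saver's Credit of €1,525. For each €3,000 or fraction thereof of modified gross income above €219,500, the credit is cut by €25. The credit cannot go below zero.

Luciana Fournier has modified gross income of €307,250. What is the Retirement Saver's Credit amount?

€775

Retirement Saver's Credit: income exceeds €219,500 by €87,750, which is 30 full-or-partial €3,000 increments; reduction = 30 × €25 = €750, leaving €775.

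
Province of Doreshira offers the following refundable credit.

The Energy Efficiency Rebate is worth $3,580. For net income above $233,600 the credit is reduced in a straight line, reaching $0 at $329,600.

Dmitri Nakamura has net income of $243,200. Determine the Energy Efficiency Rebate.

$3,222

Energy Efficiency Rebate: $243,200 is $9,600 into a $96,000 phase-out range, leaving 86,400/96,000 of the credit: $3,580 × 86,400/96,000 = $3,222.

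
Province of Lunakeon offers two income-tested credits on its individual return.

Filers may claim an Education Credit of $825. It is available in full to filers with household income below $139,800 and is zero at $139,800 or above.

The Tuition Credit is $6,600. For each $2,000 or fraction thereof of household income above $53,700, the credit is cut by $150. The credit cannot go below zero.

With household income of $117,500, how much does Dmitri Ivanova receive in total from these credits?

$2,625

Education Credit: $117,500 is below the $139,800 cutoff, so the full $825 applies.
Tuition Credit: income exceeds $53,700 by $63,800, which is 32 full-or-partial $2,000 increments; reduction = 32 × $150 = $4,800, leaving $1,800.
Total: $825 + $1,800 = $2,625.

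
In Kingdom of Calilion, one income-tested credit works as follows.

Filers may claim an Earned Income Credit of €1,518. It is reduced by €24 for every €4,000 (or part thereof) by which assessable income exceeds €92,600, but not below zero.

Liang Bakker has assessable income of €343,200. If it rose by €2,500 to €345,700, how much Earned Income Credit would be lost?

€6

At €343,200 — income exceeds €92,600 by €250,600, which is 63 full-or-partial €4,000 increments; reduction = 63 × €24 = €1,512, leaving €6.
At €345,700 — income exceeds €92,600 by €253,100 → 64 increments × €24 = €1,536 ≥ base, so the credit is €0.
Lost: €6 − €0 = €6.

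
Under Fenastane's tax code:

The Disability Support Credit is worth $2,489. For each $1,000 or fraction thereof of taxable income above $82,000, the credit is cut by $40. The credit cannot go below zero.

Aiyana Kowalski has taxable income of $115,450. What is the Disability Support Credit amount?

Disability Support Credit: income exceeds $82,000 by $33,450, which is 34 full-or-partial $1,000 increments; reduction = 34 × $40 = $1,360, leaving $1,129.

$1,129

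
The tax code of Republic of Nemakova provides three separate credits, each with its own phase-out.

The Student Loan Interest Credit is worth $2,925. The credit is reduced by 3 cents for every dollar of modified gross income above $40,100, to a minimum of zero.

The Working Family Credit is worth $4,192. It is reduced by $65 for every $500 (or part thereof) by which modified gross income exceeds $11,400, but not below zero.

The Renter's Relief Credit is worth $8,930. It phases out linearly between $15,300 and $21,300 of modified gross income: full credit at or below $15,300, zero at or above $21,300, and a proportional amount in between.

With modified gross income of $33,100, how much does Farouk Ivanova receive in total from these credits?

$4,257

Student Loan Interest Credit: $33,100 is at or below the $40,100 threshold, so the full $2,925 applies.
Working Family Credit: income exceeds $11,400 by $21,700, which is 44 full-or-partial $500 increments; reduction = 44 × $65 = $2,860, leaving $1,332.
Renter's Relief Credit: $33,100 is at or above $21,300, so the credit is $0.
Total: $2,925 + $1,332 + $0 = $4,257.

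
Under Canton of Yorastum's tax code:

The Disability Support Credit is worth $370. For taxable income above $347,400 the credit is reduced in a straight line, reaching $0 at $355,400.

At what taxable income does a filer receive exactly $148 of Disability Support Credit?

$148 is 148/370 of the full $370, so 222/370 of the $8,000 range has been used: income = $347,400 + $8,000 × 222/370 = $352,200.

$352,200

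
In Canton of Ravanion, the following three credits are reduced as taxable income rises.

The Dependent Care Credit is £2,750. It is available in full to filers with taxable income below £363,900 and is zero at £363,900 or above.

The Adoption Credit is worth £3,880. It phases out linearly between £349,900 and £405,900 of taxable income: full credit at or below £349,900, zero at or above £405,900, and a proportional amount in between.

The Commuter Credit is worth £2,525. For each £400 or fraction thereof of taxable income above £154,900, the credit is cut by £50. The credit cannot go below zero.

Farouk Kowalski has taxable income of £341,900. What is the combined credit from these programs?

£6,630

Dependent Care Credit: £341,900 is below the £363,900 cutoff, so the full £2,750 applies.
Adoption Credit: £341,900 is at or below the £349,900 threshold, so the full £3,880 applies.
Commuter Credit: income exceeds £154,900 by £187,000 → 468 increments × £50 = £23,400 ≥ base, so the credit is £0.
Total: £2,750 + £3,880 + £0 = £6,630.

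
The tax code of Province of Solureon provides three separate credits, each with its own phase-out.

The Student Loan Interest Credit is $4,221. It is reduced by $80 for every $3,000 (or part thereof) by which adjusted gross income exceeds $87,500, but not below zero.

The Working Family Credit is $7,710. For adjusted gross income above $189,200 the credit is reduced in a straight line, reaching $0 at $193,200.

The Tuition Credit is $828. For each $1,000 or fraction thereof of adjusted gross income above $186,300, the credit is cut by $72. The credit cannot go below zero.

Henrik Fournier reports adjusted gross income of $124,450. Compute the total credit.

$11,719

Student Loan Interest Credit: income exceeds $87,500 by $36,950, which is 13 full-or-partial $3,000 increments; reduction = 13 × $80 = $1,040, leaving $3,181.
Working Family Credit: $124,450 is at or below the $189,200 threshold, so the full $7,710 applies.
Tuition Credit: $124,450 is at or below the $186,300 threshold, so the full $828 applies.
Total: $3,181 + $7,710 + $828 = $11,719.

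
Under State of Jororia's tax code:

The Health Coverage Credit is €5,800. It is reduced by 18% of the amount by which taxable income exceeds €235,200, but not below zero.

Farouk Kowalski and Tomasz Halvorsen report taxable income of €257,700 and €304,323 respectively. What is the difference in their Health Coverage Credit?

Farouk (€257,700): Health Coverage Credit: 18% of the €22,500 excess over €235,200 is €4,050; credit = €5,800 − €4,050 = €1,750.
Tomasz (€304,323): Health Coverage Credit: 18% of the €69,123 excess over €235,200 is €12,442.14 ≥ base, so the credit is €0.
Difference: |€1,750 − €0| = €1,750.

€1,750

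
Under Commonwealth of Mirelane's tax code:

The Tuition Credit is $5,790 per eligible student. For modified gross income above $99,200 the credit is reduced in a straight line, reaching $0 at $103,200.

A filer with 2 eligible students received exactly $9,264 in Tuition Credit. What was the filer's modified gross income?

Full credit = 2 × $5,790 = $11,580.
$9,264 is 9,264/11,580 of the full $11,580, so 2,316/11,580 of the $4,000 range has been used: income = $99,200 + $4,000 × 2,316/11,580 = $100,000.

$100,000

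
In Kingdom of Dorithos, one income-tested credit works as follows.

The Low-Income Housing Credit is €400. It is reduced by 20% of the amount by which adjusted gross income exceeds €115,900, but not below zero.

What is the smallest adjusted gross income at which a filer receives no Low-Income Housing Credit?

The credit falls by 20% of each euro above €115,900, so it reaches zero when the excess is €400 / 20% = €2,000: income = €115,900 + €2,000 = €117,900.

€117,900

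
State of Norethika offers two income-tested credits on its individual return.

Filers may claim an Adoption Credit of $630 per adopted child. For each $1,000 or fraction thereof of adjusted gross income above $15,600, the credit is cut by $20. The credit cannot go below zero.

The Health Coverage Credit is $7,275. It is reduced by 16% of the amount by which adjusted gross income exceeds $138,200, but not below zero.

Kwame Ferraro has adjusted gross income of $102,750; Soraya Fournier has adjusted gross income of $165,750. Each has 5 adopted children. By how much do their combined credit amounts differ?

Kwame ($102,750): Adoption Credit: base = 5 × $630 = $3,150. income exceeds $15,600 by $87,150, which is 88 full-or-partial $1,000 increments; reduction = 88 × $20 = $1,760, leaving $1,390. Health Coverage Credit: $102,750 is at or below the $138,200 threshold, so the full $7,275 applies. total $1,390 + $7,275 = $8,665
Soraya ($165,750): Adoption Credit: base = 5 × $630 = $3,150. income exceeds $15,600 by $150,150, which is 151 full-or-partial $1,000 increments; reduction = 151 × $20 = $3,020, leaving $130. Health Coverage Credit: 16% of the $27,550 excess over $138,200 is $4,408; credit = $7,275 − $4,408 = $2,867. total $130 + $2,867 = $2,997
Difference: |$8,665 − $2,997| = $5,668.

$5,668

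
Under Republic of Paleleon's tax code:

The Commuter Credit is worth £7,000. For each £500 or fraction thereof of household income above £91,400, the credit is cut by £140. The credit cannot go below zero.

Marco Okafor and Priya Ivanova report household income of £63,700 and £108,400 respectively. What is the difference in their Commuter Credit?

£4,760

Marco (£63,700): Commuter Credit: £63,700 is at or below the £91,400 threshold, so the full £7,000 applies.
Priya (£108,400): Commuter Credit: income exceeds £91,400 by £17,000, which is 34 full-or-partial £500 increments; reduction = 34 × £140 = £4,760, leaving £2,240.
Difference: |£7,000 − £2,240| = £4,760.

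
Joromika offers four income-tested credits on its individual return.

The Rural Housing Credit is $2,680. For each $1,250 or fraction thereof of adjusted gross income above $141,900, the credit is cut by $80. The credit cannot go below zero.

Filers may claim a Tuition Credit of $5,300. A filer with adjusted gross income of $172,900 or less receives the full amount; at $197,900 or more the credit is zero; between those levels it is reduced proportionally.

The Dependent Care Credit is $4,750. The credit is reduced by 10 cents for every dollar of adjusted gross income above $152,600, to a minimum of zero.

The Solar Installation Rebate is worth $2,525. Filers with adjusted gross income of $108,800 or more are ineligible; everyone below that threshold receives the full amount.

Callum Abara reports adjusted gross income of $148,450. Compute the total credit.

$12,250

Rural Housing Credit: income exceeds $141,900 by $6,550, which is 6 full-or-partial $1,250 increments; reduction = 6 × $80 = $480, leaving $2,200.
Tuition Credit: $148,450 is at or below the $172,900 threshold, so the full $5,300 applies.
Dependent Care Credit: $148,450 is at or below the $152,600 threshold, so the full $4,750 applies.
Solar Installation Rebate: $148,450 meets or exceeds the $108,800 cutoff, so the credit is $0.
Total: $2,200 + $5,300 + $4,750 + $0 = $12,250.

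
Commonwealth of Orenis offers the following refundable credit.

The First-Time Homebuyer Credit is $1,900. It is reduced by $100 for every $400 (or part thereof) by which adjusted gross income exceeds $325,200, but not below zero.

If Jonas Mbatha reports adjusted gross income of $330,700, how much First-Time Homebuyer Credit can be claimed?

First-Time Homebuyer Credit: income exceeds $325,200 by $5,500, which is 14 full-or-partial $400 increments; reduction = 14 × $100 = $1,400, leaving $500.

$500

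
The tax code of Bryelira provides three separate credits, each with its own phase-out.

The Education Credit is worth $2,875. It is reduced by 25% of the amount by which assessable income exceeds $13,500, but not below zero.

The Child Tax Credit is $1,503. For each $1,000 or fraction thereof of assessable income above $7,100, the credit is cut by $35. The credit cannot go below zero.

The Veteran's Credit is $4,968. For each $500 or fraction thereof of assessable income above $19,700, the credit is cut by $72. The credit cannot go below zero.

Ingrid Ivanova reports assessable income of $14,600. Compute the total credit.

$8,791

Education Credit: 25% of the $1,100 excess over $13,500 is $275; credit = $2,875 − $275 = $2,600.
Child Tax Credit: income exceeds $7,100 by $7,500, which is 8 full-or-partial $1,000 increments; reduction = 8 × $35 = $280, leaving $1,223.
Veteran's Credit: $14,600 is at or below the $19,700 threshold, so the full $4,968 applies.
Total: $2,600 + $1,223 + $4,968 = $8,791.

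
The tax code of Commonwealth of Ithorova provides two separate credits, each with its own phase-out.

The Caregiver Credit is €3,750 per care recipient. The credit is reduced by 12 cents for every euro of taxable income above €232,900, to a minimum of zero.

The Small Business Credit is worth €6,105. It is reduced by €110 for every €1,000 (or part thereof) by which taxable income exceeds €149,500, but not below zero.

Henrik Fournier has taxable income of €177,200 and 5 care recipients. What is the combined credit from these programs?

Caregiver Credit: base = 5 × €3,750 = €18,750. €177,200 is at or below the €232,900 threshold, so the full €18,750 applies.
Small Business Credit: income exceeds €149,500 by €27,700, which is 28 full-or-partial €1,000 increments; reduction = 28 × €110 = €3,080, leaving €3,025.
Total: €18,750 + €3,025 = €21,775.

€21,775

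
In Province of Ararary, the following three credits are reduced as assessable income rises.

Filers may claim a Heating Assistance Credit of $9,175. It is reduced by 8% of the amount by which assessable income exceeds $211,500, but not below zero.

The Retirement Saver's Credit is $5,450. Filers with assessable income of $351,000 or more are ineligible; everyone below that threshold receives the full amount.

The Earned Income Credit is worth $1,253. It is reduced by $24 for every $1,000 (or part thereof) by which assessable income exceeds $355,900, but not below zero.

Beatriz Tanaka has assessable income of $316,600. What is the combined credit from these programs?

$7,470

Heating Assistance Credit: 8% of the $105,100 excess over $211,500 is $8,408; credit = $9,175 − $8,408 = $767.
Retirement Saver's Credit: $316,600 is below the $351,000 cutoff, so the full $5,450 applies.
Earned Income Credit: $316,600 is at or below the $355,900 threshold, so the full $1,253 applies.
Total: $767 + $5,450 + $1,253 = $7,470.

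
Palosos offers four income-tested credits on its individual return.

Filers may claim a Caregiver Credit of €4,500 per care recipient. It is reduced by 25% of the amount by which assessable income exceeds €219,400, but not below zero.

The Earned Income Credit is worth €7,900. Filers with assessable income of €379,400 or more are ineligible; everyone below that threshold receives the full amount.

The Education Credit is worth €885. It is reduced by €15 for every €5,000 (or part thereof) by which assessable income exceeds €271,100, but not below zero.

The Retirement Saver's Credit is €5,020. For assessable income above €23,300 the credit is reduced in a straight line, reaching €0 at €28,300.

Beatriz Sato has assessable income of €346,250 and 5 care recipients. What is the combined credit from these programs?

€8,545

Caregiver Credit: base = 5 × €4,500 = €22,500. 25% of the €126,850 excess over €219,400 is €31,712.50 ≥ base, so the credit is €0.
Earned Income Credit: €346,250 is below the €379,400 cutoff, so the full €7,900 applies.
Education Credit: income exceeds €271,100 by €75,150, which is 16 full-or-partial €5,000 increments; reduction = 16 × €15 = €240, leaving €645.
Retirement Saver's Credit: €346,250 is at or above €28,300, so the credit is €0.
Total: €0 + €7,900 + €645 + €0 = €8,545.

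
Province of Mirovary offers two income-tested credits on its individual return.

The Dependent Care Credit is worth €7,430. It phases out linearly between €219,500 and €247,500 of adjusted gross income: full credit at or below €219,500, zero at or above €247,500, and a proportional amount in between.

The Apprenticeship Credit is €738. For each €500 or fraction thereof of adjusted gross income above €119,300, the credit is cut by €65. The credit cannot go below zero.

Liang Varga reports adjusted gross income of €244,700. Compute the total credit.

€743

Dependent Care Credit: €244,700 is €25,200 into a €28,000 phase-out range, leaving 2,800/28,000 of the credit: €7,430 × 2,800/28,000 = €743.
Apprenticeship Credit: income exceeds €119,300 by €125,400 → 251 increments × €65 = €16,315 ≥ base, so the credit is €0.
Total: €743 + €0 = €743.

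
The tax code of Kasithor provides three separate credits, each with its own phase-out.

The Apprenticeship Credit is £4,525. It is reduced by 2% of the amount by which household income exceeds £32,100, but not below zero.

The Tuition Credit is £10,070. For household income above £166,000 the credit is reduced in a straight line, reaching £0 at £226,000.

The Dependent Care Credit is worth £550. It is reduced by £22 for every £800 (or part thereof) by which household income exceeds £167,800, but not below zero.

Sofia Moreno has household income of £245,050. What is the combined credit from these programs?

Apprenticeship Credit: 2% of the £212,950 excess over £32,100 is £4,259; credit = £4,525 − £4,259 = £266.
Tuition Credit: £245,050 is at or above £226,000, so the credit is £0.
Dependent Care Credit: income exceeds £167,800 by £77,250 → 97 increments × £22 = £2,134 ≥ base, so the credit is £0.
Total: £266 + £0 + £0 = £266.

£266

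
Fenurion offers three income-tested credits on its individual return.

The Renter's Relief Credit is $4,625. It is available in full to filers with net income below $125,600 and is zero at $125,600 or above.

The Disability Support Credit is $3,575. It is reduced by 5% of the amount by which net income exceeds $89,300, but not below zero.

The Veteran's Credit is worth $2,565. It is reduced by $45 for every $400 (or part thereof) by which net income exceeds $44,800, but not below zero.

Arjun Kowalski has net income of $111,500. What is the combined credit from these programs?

Renter's Relief Credit: $111,500 is below the $125,600 cutoff, so the full $4,625 applies.
Disability Support Credit: 5% of the $22,200 excess over $89,300 is $1,110; credit = $3,575 − $1,110 = $2,465.
Veteran's Credit: income exceeds $44,800 by $66,700 → 167 increments × $45 = $7,515 ≥ base, so the credit is $0.
Total: $4,625 + $2,465 + $0 = $7,090.

$7,090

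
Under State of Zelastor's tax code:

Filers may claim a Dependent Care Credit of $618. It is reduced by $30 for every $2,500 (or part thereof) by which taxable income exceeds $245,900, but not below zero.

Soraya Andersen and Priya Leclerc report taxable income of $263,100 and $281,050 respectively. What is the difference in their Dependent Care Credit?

Soraya ($263,100): Dependent Care Credit: income exceeds $245,900 by $17,200, which is 7 full-or-partial $2,500 increments; reduction = 7 × $30 = $210, leaving $408.
Priya ($281,050): Dependent Care Credit: income exceeds $245,900 by $35,150, which is 15 full-or-partial $2,500 increments; reduction = 15 × $30 = $450, leaving $168.
Difference: |$408 − $168| = $240.

$240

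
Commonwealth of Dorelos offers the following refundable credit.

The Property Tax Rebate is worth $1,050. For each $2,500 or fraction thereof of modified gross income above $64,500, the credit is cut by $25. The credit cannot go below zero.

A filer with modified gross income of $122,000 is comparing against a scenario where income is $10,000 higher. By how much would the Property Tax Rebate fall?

$100

At $122,000 — income exceeds $64,500 by $57,500, which is 23 full-or-partial $2,500 increments; reduction = 23 × $25 = $575, leaving $475.
At $132,000 — income exceeds $64,500 by $67,500, which is 27 full-or-partial $2,500 increments; reduction = 27 × $25 = $675, leaving $375.
Lost: $475 − $375 = $100.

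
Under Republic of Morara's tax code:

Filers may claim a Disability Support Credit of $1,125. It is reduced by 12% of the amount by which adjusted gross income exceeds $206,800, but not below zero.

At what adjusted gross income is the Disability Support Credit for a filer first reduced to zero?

The credit falls by 12% of each dollar above $206,800, so it reaches zero when the excess is $1,125 / 12% = $9,375: income = $206,800 + $9,375 = $216,175.

$216,175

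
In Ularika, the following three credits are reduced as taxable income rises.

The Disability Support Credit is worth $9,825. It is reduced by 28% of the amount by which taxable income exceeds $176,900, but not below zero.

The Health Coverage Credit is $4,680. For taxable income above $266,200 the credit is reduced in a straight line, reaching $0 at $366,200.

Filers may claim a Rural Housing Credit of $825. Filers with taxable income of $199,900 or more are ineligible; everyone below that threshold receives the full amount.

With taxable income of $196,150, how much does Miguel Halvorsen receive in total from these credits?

Disability Support Credit: 28% of the $19,250 excess over $176,900 is $5,390; credit = $9,825 − $5,390 = $4,435.
Health Coverage Credit: $196,150 is at or below the $266,200 threshold, so the full $4,680 applies.
Rural Housing Credit: $196,150 is below the $199,900 cutoff, so the full $825 applies.
Total: $4,435 + $4,680 + $825 = $9,940.

$9,940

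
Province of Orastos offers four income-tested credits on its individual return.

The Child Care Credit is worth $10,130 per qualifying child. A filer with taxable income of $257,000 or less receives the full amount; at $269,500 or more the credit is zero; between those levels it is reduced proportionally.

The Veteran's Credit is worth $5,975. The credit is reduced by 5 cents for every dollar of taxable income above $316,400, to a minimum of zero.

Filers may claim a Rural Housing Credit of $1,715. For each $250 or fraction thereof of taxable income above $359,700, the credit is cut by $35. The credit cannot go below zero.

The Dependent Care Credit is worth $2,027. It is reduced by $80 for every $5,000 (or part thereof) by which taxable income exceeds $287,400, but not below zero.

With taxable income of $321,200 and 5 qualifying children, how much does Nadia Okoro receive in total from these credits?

$8,917

Child Care Credit: base = 5 × $10,130 = $50,650. $321,200 is at or above $269,500, so the credit is $0.
Veteran's Credit: 5% of the $4,800 excess over $316,400 is $240; credit = $5,975 − $240 = $5,735.
Rural Housing Credit: $321,200 is at or below the $359,700 threshold, so the full $1,715 applies.
Dependent Care Credit: income exceeds $287,400 by $33,800, which is 7 full-or-partial $5,000 increments; reduction = 7 × $80 = $560, leaving $1,467.
Total: $0 + $5,735 + $1,715 + $1,467 = $8,917.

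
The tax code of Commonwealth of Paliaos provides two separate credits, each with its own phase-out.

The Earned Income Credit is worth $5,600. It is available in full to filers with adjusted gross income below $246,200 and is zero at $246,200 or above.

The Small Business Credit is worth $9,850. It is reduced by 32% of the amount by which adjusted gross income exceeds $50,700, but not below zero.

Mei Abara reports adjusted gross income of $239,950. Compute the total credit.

Earned Income Credit: $239,950 is below the $246,200 cutoff, so the full $5,600 applies.
Small Business Credit: 32% of the $189,250 excess over $50,700 is $60,560 ≥ base, so the credit is $0.
Total: $5,600 + $0 = $5,600.

$5,600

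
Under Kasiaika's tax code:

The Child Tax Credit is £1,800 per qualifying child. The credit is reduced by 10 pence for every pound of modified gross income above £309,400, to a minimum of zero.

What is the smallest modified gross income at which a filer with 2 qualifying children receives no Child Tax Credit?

Full credit = 2 × £1,800 = £3,600.
The credit falls by 10% of each pound above £309,400, so it reaches zero when the excess is £3,600 / 10% = £36,000: income = £309,400 + £36,000 = £345,400.

£345,400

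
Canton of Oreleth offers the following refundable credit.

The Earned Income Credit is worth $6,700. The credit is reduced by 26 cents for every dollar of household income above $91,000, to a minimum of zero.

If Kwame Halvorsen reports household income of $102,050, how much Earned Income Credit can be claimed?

Earned Income Credit: 26% of the $11,050 excess over $91,000 is $2,873; credit = $6,700 − $2,873 = $3,827.

$3,827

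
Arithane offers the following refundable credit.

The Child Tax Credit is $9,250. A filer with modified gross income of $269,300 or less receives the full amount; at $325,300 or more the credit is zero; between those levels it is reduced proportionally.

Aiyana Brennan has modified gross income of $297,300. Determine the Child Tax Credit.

$4,625

Child Tax Credit: $297,300 is $28,000 into a $56,000 phase-out range, leaving 28,000/56,000 of the credit: $9,250 × 28,000/56,000 = $4,625.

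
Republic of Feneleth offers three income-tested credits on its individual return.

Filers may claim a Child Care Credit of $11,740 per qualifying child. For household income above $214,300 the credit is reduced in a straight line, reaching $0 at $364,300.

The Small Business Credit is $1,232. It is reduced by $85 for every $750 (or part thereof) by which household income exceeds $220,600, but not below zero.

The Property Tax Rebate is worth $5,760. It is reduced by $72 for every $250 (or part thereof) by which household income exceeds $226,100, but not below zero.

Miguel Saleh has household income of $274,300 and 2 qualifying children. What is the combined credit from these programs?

$14,088

Child Care Credit: base = 2 × $11,740 = $23,480. $274,300 is $60,000 into a $150,000 phase-out range, leaving 90,000/150,000 of the credit: $23,480 × 90,000/150,000 = $14,088.
Small Business Credit: income exceeds $220,600 by $53,700 → 72 increments × $85 = $6,120 ≥ base, so the credit is $0.
Property Tax Rebate: income exceeds $226,100 by $48,200 → 193 increments × $72 = $13,896 ≥ base, so the credit is $0.
Total: $14,088 + $0 + $0 = $14,088.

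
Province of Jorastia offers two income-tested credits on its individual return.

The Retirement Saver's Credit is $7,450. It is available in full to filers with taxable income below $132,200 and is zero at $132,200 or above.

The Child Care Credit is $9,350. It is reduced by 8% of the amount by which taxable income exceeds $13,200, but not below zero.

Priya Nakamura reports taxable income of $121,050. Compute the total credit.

$8,172

Retirement Saver's Credit: $121,050 is below the $132,200 cutoff, so the full $7,450 applies.
Child Care Credit: 8% of the $107,850 excess over $13,200 is $8,628; credit = $9,350 − $8,628 = $722.
Total: $7,450 + $722 = $8,172.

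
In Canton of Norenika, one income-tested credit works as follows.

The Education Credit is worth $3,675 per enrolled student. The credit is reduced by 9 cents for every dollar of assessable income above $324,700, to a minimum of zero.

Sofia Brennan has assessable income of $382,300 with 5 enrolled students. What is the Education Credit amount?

Education Credit: base = 5 × $3,675 = $18,375. 9% of the $57,600 excess over $324,700 is $5,184; credit = $18,375 − $5,184 = $13,191.

$13,191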